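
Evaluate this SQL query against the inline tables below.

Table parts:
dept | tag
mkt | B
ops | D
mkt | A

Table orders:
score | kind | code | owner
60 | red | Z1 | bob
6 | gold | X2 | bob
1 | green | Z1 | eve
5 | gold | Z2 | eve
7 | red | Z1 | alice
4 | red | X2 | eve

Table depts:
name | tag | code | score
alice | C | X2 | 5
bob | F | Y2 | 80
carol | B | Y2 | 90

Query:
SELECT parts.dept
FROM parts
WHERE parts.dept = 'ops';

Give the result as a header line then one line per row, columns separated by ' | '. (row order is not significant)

== RESULT ==
parts.dept
ops

Derivation:
After WHERE (1 rows):
parts.dept | parts.tag
ops | D
After SELECT (1 rows):
parts.dept
ops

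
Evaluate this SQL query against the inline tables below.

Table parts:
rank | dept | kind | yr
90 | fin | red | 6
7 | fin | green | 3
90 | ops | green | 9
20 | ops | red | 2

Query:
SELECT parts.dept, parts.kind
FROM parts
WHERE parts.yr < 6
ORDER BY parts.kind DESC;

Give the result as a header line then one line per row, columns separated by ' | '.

After WHERE (2 rows):
parts.rank | parts.dept | parts.kind | parts.yr
7 | fin | green | 3
20 | ops | red | 2
After SELECT (2 rows):
parts.dept | parts.kind
fin | green
ops | red
After ORDER BY (2 rows):
parts.dept | parts.kind
ops | red
fin | green

== RESULT ==
parts.dept | parts.kind
ops | red
fin | green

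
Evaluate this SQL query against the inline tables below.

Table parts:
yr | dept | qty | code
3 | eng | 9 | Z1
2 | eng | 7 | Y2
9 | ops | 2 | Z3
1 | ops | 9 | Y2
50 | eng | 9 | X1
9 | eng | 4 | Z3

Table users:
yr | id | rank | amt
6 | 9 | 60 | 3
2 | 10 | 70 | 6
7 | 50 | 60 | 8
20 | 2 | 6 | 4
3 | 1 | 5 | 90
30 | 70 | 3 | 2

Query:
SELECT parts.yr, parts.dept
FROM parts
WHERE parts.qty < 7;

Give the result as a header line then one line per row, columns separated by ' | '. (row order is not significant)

== RESULT ==
parts.yr | parts.dept
9 | ops
9 | eng

Derivation:
After WHERE (2 rows):
parts.yr | parts.dept | parts.qty | parts.code
9 | ops | 2 | Z3
9 | eng | 4 | Z3
After SELECT (2 rows):
parts.yr | parts.dept
9 | ops
9 | eng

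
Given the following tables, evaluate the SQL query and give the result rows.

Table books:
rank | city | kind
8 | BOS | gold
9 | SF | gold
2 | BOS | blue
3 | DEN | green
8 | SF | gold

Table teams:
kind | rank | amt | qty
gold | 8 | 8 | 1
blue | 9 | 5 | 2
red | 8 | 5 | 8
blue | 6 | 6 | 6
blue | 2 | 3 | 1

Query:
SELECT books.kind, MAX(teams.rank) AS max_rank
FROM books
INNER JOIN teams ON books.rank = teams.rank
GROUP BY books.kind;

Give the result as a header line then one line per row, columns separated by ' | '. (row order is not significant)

After JOIN teams (6 rows):
books.rank | books.city | books.kind | teams.kind | teams.rank | teams.amt | teams.qty
8 | BOS | gold | gold | 8 | 8 | 1
8 | BOS | gold | red | 8 | 5 | 8
9 | SF | gold | blue | 9 | 5 | 2
2 | BOS | blue | blue | 2 | 3 | 1
8 | SF | gold | gold | 8 | 8 | 1
8 | SF | gold | red | 8 | 5 | 8
After GROUP BY (2 rows):
books.kind | max_rank
gold | 9
blue | 2

== RESULT ==
books.kind | max_rank
gold | 9
blue | 2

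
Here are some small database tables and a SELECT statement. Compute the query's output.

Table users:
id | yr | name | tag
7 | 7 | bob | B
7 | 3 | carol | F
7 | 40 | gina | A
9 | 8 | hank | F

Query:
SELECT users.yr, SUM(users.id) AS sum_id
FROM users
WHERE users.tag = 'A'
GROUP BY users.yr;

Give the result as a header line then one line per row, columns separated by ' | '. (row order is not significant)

After WHERE (1 rows):
users.id | users.yr | users.name | users.tag
7 | 40 | gina | A
After GROUP BY (1 rows):
users.yr | sum_id
40 | 7

== RESULT ==
users.yr | sum_id
40 | 7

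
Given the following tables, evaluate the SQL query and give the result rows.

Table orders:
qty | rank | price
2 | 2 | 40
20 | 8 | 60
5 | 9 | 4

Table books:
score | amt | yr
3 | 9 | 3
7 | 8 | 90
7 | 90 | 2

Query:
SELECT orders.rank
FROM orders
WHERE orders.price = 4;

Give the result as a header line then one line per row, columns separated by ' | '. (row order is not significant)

After WHERE (1 rows):
orders.qty | orders.rank | orders.price
5 | 9 | 4
After SELECT (1 rows):
orders.rank
9

== RESULT ==
orders.rank
9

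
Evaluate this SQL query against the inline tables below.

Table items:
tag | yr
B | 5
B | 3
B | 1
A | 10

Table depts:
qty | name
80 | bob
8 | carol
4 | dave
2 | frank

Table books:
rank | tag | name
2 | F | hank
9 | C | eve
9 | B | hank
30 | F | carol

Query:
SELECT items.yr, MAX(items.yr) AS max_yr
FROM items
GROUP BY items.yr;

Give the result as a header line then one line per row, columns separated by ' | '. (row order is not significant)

== RESULT ==
items.yr | max_yr
5 | 5
3 | 3
1 | 1
10 | 10

Derivation:
After GROUP BY (4 rows):
items.yr | max_yr
5 | 5
3 | 3
1 | 1
10 | 10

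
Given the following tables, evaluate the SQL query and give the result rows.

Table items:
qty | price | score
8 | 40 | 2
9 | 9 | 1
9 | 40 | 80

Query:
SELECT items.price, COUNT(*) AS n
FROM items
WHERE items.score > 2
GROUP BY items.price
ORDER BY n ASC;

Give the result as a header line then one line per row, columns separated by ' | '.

== RESULT ==
items.price | n
40 | 1

Derivation:
After WHERE (1 rows):
items.qty | items.price | items.score
9 | 40 | 80
After GROUP BY (1 rows):
items.price | n
40 | 1
After ORDER BY (1 rows):
items.price | n
40 | 1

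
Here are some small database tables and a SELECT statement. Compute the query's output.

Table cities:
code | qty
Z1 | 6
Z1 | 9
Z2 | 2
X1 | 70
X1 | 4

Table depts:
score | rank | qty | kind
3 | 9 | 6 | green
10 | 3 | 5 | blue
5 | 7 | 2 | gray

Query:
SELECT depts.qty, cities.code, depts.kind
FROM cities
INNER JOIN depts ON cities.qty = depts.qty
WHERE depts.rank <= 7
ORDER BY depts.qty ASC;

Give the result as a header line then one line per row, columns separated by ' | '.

== RESULT ==
depts.qty | cities.code | depts.kind
2 | Z2 | gray

Derivation:
After JOIN depts (2 rows):
cities.code | cities.qty | depts.score | depts.rank | depts.qty | depts.kind
Z1 | 6 | 3 | 9 | 6 | green
Z2 | 2 | 5 | 7 | 2 | gray
After WHERE (1 rows):
cities.code | cities.qty | depts.score | depts.rank | depts.qty | depts.kind
Z2 | 2 | 5 | 7 | 2 | gray
After SELECT (1 rows):
depts.qty | cities.code | depts.kind
2 | Z2 | gray
After ORDER BY (1 rows):
depts.qty | cities.code | depts.kind
2 | Z2 | gray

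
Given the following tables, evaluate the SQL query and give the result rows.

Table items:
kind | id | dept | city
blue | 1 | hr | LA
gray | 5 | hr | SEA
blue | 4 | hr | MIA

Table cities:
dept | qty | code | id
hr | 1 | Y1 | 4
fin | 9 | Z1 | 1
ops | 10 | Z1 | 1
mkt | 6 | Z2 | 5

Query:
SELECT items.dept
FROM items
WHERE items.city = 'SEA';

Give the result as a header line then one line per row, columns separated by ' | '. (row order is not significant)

== RESULT ==
items.dept
hr

Derivation:
After WHERE (1 rows):
items.kind | items.id | items.dept | items.city
gray | 5 | hr | SEA
After SELECT (1 rows):
items.dept
hr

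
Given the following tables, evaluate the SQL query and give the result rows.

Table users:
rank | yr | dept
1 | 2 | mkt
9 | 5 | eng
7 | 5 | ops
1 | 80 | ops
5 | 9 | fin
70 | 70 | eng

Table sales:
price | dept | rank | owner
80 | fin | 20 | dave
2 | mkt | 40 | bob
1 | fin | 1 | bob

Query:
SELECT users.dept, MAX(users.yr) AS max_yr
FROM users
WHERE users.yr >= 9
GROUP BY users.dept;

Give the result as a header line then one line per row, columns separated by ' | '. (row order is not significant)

== RESULT ==
users.dept | max_yr
ops | 80
fin | 9
eng | 70

Derivation:
After WHERE (3 rows):
users.rank | users.yr | users.dept
1 | 80 | ops
5 | 9 | fin
70 | 70 | eng
After GROUP BY (3 rows):
users.dept | max_yr
ops | 80
fin | 9
eng | 70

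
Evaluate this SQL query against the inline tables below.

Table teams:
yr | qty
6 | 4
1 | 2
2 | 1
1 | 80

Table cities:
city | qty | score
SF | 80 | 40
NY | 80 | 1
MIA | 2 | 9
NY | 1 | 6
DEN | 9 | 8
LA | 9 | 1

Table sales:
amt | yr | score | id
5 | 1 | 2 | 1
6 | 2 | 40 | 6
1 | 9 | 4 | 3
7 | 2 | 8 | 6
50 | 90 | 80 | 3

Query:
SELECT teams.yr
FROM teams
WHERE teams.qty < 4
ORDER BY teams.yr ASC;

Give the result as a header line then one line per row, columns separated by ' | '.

== RESULT ==
teams.yr
1
2

Derivation:
After WHERE (2 rows):
teams.yr | teams.qty
1 | 2
2 | 1
After SELECT (2 rows):
teams.yr
1
2
After ORDER BY (2 rows):
teams.yr
1
2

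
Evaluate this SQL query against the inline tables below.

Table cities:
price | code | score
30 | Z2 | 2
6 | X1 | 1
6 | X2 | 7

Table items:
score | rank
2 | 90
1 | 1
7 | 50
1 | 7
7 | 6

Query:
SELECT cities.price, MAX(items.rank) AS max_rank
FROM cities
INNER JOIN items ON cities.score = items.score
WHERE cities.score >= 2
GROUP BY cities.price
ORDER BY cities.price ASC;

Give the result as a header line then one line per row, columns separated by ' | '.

After JOIN items (5 rows):
cities.price | cities.code | cities.score | items.score | items.rank
30 | Z2 | 2 | 2 | 90
6 | X1 | 1 | 1 | 1
6 | X1 | 1 | 1 | 7
6 | X2 | 7 | 7 | 50
6 | X2 | 7 | 7 | 6
After WHERE (3 rows):
cities.price | cities.code | cities.score | items.score | items.rank
30 | Z2 | 2 | 2 | 90
6 | X2 | 7 | 7 | 50
6 | X2 | 7 | 7 | 6
After GROUP BY (2 rows):
cities.price | max_rank
30 | 90
6 | 50
After ORDER BY (2 rows):
cities.price | max_rank
6 | 50
30 | 90

== RESULT ==
cities.price | max_rank
6 | 50
30 | 90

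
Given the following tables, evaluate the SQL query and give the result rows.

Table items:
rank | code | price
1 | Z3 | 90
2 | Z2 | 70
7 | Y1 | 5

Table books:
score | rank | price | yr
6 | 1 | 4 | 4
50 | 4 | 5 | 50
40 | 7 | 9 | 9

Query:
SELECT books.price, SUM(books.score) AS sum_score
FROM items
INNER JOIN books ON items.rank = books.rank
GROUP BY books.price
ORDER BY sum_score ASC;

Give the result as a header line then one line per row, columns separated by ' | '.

== RESULT ==
books.price | sum_score
4 | 6
9 | 40

Derivation:
After JOIN books (2 rows):
items.rank | items.code | items.price | books.score | books.rank | books.price | books.yr
1 | Z3 | 90 | 6 | 1 | 4 | 4
7 | Y1 | 5 | 40 | 7 | 9 | 9
After GROUP BY (2 rows):
books.price | sum_score
4 | 6
9 | 40
After ORDER BY (2 rows):
books.price | sum_score
4 | 6
9 | 40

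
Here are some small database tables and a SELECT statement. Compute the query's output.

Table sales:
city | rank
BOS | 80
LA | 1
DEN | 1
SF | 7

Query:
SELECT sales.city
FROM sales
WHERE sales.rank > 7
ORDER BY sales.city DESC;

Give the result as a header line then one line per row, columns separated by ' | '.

== RESULT ==
sales.city
BOS

Derivation:
After WHERE (1 rows):
sales.city | sales.rank
BOS | 80
After SELECT (1 rows):
sales.city
BOS
After ORDER BY (1 rows):
sales.city
BOS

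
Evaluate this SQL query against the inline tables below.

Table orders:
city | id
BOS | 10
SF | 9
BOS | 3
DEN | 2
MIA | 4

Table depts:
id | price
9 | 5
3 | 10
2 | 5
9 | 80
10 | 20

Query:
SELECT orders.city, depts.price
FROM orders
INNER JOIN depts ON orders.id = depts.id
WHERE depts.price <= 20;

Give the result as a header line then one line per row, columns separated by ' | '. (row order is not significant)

== RESULT ==
orders.city | depts.price
BOS | 20
SF | 5
BOS | 10
DEN | 5

Derivation:
After JOIN depts (5 rows):
orders.city | orders.id | depts.id | depts.price
BOS | 10 | 10 | 20
SF | 9 | 9 | 5
SF | 9 | 9 | 80
BOS | 3 | 3 | 10
DEN | 2 | 2 | 5
After WHERE (4 rows):
orders.city | orders.id | depts.id | depts.price
BOS | 10 | 10 | 20
SF | 9 | 9 | 5
BOS | 3 | 3 | 10
DEN | 2 | 2 | 5
After SELECT (4 rows):
orders.city | depts.price
BOS | 20
SF | 5
BOS | 10
DEN | 5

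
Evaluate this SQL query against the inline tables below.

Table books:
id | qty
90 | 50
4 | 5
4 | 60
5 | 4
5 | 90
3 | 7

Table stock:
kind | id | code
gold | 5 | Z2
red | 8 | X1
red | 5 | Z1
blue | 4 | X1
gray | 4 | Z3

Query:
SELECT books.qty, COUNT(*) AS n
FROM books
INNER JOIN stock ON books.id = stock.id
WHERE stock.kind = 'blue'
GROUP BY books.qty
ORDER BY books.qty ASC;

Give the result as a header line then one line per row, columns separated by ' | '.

== RESULT ==
books.qty | n
5 | 1
60 | 1

Derivation:
After JOIN stock (8 rows):
books.id | books.qty | stock.kind | stock.id | stock.code
4 | 5 | blue | 4 | X1
4 | 5 | gray | 4 | Z3
4 | 60 | blue | 4 | X1
4 | 60 | gray | 4 | Z3
5 | 4 | gold | 5 | Z2
5 | 4 | red | 5 | Z1
5 | 90 | gold | 5 | Z2
5 | 90 | red | 5 | Z1
After WHERE (2 rows):
books.id | books.qty | stock.kind | stock.id | stock.code
4 | 5 | blue | 4 | X1
4 | 60 | blue | 4 | X1
After GROUP BY (2 rows):
books.qty | n
5 | 1
60 | 1
After ORDER BY (2 rows):
books.qty | n
5 | 1
60 | 1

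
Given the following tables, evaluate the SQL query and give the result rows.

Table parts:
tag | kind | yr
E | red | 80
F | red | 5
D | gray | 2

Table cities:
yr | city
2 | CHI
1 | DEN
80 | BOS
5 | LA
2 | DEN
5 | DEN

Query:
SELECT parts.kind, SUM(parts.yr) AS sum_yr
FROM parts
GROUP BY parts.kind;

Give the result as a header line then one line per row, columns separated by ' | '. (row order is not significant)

== RESULT ==
parts.kind | sum_yr
red | 85
gray | 2

Derivation:
After GROUP BY (2 rows):
parts.kind | sum_yr
red | 85
gray | 2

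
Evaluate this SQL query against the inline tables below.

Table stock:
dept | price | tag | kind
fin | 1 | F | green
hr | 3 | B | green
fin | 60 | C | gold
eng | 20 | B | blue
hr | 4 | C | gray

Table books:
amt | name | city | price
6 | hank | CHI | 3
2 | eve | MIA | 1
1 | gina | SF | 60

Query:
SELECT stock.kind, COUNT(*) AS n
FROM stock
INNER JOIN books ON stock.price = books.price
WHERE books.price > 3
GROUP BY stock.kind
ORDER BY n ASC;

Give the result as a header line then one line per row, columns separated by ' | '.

After JOIN books (3 rows):
stock.dept | stock.price | stock.tag | stock.kind | books.amt | books.name | books.city | books.price
fin | 1 | F | green | 2 | eve | MIA | 1
hr | 3 | B | green | 6 | hank | CHI | 3
fin | 60 | C | gold | 1 | gina | SF | 60
After WHERE (1 rows):
stock.dept | stock.price | stock.tag | stock.kind | books.amt | books.name | books.city | books.price
fin | 60 | C | gold | 1 | gina | SF | 60
After GROUP BY (1 rows):
stock.kind | n
gold | 1
After ORDER BY (1 rows):
stock.kind | n
gold | 1

== RESULT ==
stock.kind | n
gold | 1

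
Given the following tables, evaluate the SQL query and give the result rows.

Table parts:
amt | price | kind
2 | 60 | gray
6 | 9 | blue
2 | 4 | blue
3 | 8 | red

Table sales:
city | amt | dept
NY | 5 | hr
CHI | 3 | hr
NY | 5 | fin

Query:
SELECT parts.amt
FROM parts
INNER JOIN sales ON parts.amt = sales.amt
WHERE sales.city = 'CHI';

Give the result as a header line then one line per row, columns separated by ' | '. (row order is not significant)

After JOIN sales (1 rows):
parts.amt | parts.price | parts.kind | sales.city | sales.amt | sales.dept
3 | 8 | red | CHI | 3 | hr
After WHERE (1 rows):
parts.amt | parts.price | parts.kind | sales.city | sales.amt | sales.dept
3 | 8 | red | CHI | 3 | hr
After SELECT (1 rows):
parts.amt
3

== RESULT ==
parts.amt
3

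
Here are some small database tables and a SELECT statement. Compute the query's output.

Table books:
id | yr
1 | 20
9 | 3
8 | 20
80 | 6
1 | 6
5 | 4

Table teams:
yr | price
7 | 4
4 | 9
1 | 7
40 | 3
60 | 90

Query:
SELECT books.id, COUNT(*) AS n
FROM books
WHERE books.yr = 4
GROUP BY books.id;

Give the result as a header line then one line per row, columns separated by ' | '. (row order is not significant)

After WHERE (1 rows):
books.id | books.yr
5 | 4
After GROUP BY (1 rows):
books.id | n
5 | 1

== RESULT ==
books.id | n
5 | 1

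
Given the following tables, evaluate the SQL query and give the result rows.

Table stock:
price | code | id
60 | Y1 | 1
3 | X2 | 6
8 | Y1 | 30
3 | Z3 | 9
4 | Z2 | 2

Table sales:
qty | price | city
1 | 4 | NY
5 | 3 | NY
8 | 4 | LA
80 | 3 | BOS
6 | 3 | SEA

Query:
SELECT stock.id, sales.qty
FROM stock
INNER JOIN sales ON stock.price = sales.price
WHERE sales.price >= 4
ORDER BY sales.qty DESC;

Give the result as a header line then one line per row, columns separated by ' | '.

== RESULT ==
stock.id | sales.qty
2 | 8
2 | 1

Derivation:
After JOIN sales (8 rows):
stock.price | stock.code | stock.id | sales.qty | sales.price | sales.city
3 | X2 | 6 | 5 | 3 | NY
3 | X2 | 6 | 80 | 3 | BOS
3 | X2 | 6 | 6 | 3 | SEA
3 | Z3 | 9 | 5 | 3 | NY
3 | Z3 | 9 | 80 | 3 | BOS
3 | Z3 | 9 | 6 | 3 | SEA
4 | Z2 | 2 | 1 | 4 | NY
4 | Z2 | 2 | 8 | 4 | LA
After WHERE (2 rows):
stock.price | stock.code | stock.id | sales.qty | sales.price | sales.city
4 | Z2 | 2 | 1 | 4 | NY
4 | Z2 | 2 | 8 | 4 | LA
After SELECT (2 rows):
stock.id | sales.qty
2 | 1
2 | 8
After ORDER BY (2 rows):
stock.id | sales.qty
2 | 8
2 | 1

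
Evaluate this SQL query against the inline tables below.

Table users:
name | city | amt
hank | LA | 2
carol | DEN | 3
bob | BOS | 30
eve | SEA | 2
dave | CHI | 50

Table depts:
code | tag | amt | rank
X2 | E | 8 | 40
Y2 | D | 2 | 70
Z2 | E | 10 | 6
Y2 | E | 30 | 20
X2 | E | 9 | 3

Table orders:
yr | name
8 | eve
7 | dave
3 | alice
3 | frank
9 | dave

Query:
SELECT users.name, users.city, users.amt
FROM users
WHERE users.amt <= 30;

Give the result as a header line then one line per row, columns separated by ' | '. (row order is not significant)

After WHERE (4 rows):
users.name | users.city | users.amt
hank | LA | 2
carol | DEN | 3
bob | BOS | 30
eve | SEA | 2
After SELECT (4 rows):
users.name | users.city | users.amt
hank | LA | 2
carol | DEN | 3
bob | BOS | 30
eve | SEA | 2

== RESULT ==
users.name | users.city | users.amt
hank | LA | 2
carol | DEN | 3
bob | BOS | 30
eve | SEA | 2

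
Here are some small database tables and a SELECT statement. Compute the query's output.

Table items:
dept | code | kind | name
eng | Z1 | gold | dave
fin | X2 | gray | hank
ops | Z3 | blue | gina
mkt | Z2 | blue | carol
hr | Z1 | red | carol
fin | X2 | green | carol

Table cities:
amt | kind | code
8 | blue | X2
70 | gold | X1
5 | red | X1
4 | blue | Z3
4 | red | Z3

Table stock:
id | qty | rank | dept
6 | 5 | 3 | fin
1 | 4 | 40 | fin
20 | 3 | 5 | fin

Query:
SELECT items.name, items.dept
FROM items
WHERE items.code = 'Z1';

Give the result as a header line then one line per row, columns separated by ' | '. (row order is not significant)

After WHERE (2 rows):
items.dept | items.code | items.kind | items.name
eng | Z1 | gold | dave
hr | Z1 | red | carol
After SELECT (2 rows):
items.name | items.dept
dave | eng
carol | hr

== RESULT ==
items.name | items.dept
dave | eng
carol | hr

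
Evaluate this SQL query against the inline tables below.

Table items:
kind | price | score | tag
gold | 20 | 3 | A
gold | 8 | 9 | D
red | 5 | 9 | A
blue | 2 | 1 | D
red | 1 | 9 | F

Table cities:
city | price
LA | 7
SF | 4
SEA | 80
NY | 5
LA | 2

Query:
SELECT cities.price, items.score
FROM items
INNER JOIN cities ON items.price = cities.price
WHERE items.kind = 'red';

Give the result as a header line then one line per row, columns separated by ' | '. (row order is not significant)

== RESULT ==
cities.price | items.score
5 | 9

Derivation:
After JOIN cities (2 rows):
items.kind | items.price | items.score | items.tag | cities.city | cities.price
red | 5 | 9 | A | NY | 5
blue | 2 | 1 | D | LA | 2
After WHERE (1 rows):
items.kind | items.price | items.score | items.tag | cities.city | cities.price
red | 5 | 9 | A | NY | 5
After SELECT (1 rows):
cities.price | items.score
5 | 9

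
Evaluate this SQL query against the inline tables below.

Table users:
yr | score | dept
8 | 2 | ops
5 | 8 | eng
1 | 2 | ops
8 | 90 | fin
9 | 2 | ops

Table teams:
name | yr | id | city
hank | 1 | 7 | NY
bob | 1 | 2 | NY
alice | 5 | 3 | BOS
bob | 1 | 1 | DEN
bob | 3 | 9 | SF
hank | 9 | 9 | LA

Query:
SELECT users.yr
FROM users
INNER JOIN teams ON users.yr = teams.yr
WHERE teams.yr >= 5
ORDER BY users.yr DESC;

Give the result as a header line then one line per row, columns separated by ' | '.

After JOIN teams (5 rows):
users.yr | users.score | users.dept | teams.name | teams.yr | teams.id | teams.city
5 | 8 | eng | alice | 5 | 3 | BOS
1 | 2 | ops | hank | 1 | 7 | NY
1 | 2 | ops | bob | 1 | 2 | NY
1 | 2 | ops | bob | 1 | 1 | DEN
9 | 2 | ops | hank | 9 | 9 | LA
After WHERE (2 rows):
users.yr | users.score | users.dept | teams.name | teams.yr | teams.id | teams.city
5 | 8 | eng | alice | 5 | 3 | BOS
9 | 2 | ops | hank | 9 | 9 | LA
After SELECT (2 rows):
users.yr
5
9
After ORDER BY (2 rows):
users.yr
9
5

== RESULT ==
users.yr
9
5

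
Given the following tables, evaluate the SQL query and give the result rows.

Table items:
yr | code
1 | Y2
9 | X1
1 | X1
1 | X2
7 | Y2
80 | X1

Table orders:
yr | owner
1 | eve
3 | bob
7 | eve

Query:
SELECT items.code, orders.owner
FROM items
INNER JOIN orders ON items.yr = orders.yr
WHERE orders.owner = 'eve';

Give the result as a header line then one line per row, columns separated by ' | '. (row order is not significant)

== RESULT ==
items.code | orders.owner
Y2 | eve
X1 | eve
X2 | eve
Y2 | eve

Derivation:
After JOIN orders (4 rows):
items.yr | items.code | orders.yr | orders.owner
1 | Y2 | 1 | eve
1 | X1 | 1 | eve
1 | X2 | 1 | eve
7 | Y2 | 7 | eve
After WHERE (4 rows):
items.yr | items.code | orders.yr | orders.owner
1 | Y2 | 1 | eve
1 | X1 | 1 | eve
1 | X2 | 1 | eve
7 | Y2 | 7 | eve
After SELECT (4 rows):
items.code | orders.owner
Y2 | eve
X1 | eve
X2 | eve
Y2 | eve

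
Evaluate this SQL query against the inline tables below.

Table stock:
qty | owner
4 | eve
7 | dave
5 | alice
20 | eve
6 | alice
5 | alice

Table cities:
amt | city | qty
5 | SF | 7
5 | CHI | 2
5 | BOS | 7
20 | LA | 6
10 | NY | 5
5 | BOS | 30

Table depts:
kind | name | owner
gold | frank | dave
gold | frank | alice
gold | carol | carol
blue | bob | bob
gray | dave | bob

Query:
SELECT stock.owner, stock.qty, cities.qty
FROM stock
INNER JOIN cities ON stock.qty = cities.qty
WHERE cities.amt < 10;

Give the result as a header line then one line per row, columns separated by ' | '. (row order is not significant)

After JOIN cities (5 rows):
stock.qty | stock.owner | cities.amt | cities.city | cities.qty
7 | dave | 5 | SF | 7
7 | dave | 5 | BOS | 7
5 | alice | 10 | NY | 5
6 | alice | 20 | LA | 6
5 | alice | 10 | NY | 5
After WHERE (2 rows):
stock.qty | stock.owner | cities.amt | cities.city | cities.qty
7 | dave | 5 | SF | 7
7 | dave | 5 | BOS | 7
After SELECT (2 rows):
stock.owner | stock.qty | cities.qty
dave | 7 | 7
dave | 7 | 7

== RESULT ==
stock.owner | stock.qty | cities.qty
dave | 7 | 7
dave | 7 | 7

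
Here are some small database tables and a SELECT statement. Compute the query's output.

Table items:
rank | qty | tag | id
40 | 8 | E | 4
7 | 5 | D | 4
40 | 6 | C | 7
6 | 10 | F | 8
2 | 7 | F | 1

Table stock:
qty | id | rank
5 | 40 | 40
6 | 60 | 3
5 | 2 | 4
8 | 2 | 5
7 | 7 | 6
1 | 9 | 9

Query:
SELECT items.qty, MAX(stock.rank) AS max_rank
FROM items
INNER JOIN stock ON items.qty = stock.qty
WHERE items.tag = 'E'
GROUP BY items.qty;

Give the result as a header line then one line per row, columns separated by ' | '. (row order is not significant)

After JOIN stock (5 rows):
items.rank | items.qty | items.tag | items.id | stock.qty | stock.id | stock.rank
40 | 8 | E | 4 | 8 | 2 | 5
7 | 5 | D | 4 | 5 | 40 | 40
7 | 5 | D | 4 | 5 | 2 | 4
40 | 6 | C | 7 | 6 | 60 | 3
2 | 7 | F | 1 | 7 | 7 | 6
After WHERE (1 rows):
items.rank | items.qty | items.tag | items.id | stock.qty | stock.id | stock.rank
40 | 8 | E | 4 | 8 | 2 | 5
After GROUP BY (1 rows):
items.qty | max_rank
8 | 5

== RESULT ==
items.qty | max_rank
8 | 5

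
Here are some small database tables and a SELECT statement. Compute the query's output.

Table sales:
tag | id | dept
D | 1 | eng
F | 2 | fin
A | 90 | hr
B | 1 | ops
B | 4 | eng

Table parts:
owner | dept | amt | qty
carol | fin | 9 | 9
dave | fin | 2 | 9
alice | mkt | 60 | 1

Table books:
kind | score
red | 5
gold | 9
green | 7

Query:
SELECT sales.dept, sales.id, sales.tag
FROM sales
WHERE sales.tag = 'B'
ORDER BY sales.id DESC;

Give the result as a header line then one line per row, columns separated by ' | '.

== RESULT ==
sales.dept | sales.id | sales.tag
eng | 4 | B
ops | 1 | B

Derivation:
After WHERE (2 rows):
sales.tag | sales.id | sales.dept
B | 1 | ops
B | 4 | eng
After SELECT (2 rows):
sales.dept | sales.id | sales.tag
ops | 1 | B
eng | 4 | B
After ORDER BY (2 rows):
sales.dept | sales.id | sales.tag
eng | 4 | B
ops | 1 | B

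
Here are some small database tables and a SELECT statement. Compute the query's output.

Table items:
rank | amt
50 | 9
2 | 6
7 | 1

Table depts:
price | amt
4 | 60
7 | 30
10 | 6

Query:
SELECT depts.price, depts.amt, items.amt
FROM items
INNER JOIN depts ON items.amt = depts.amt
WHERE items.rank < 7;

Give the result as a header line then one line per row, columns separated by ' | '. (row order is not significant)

== RESULT ==
depts.price | depts.amt | items.amt
10 | 6 | 6

Derivation:
After JOIN depts (1 rows):
items.rank | items.amt | depts.price | depts.amt
2 | 6 | 10 | 6
After WHERE (1 rows):
items.rank | items.amt | depts.price | depts.amt
2 | 6 | 10 | 6
After SELECT (1 rows):
depts.price | depts.amt | items.amt
10 | 6 | 6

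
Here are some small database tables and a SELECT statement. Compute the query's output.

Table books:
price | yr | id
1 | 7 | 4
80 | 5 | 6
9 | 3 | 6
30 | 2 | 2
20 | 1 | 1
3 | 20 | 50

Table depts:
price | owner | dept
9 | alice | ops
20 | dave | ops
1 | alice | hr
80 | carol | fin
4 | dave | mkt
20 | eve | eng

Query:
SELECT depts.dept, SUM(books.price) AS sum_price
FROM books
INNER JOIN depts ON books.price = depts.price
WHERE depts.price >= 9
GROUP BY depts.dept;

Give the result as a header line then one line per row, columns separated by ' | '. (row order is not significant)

== RESULT ==
depts.dept | sum_price
fin | 80
ops | 29
eng | 20

Derivation:
After JOIN depts (5 rows):
books.price | books.yr | books.id | depts.price | depts.owner | depts.dept
1 | 7 | 4 | 1 | alice | hr
80 | 5 | 6 | 80 | carol | fin
9 | 3 | 6 | 9 | alice | ops
20 | 1 | 1 | 20 | dave | ops
20 | 1 | 1 | 20 | eve | eng
After WHERE (4 rows):
books.price | books.yr | books.id | depts.price | depts.owner | depts.dept
80 | 5 | 6 | 80 | carol | fin
9 | 3 | 6 | 9 | alice | ops
20 | 1 | 1 | 20 | dave | ops
20 | 1 | 1 | 20 | eve | eng
After GROUP BY (3 rows):
depts.dept | sum_price
fin | 80
ops | 29
eng | 20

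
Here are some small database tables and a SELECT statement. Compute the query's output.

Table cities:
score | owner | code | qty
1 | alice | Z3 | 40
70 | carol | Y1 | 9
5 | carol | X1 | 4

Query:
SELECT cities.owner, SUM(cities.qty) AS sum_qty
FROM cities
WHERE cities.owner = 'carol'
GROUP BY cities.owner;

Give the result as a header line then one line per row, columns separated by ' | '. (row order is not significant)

== RESULT ==
cities.owner | sum_qty
carol | 13

Derivation:
After WHERE (2 rows):
cities.score | cities.owner | cities.code | cities.qty
70 | carol | Y1 | 9
5 | carol | X1 | 4
After GROUP BY (1 rows):
cities.owner | sum_qty
carol | 13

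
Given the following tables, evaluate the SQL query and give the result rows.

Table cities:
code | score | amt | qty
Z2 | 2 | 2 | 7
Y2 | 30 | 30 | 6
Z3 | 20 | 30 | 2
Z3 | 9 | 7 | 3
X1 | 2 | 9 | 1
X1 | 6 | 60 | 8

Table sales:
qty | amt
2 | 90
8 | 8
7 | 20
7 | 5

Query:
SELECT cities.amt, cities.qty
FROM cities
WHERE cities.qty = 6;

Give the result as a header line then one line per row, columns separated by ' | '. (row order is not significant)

== RESULT ==
cities.amt | cities.qty
30 | 6

Derivation:
After WHERE (1 rows):
cities.code | cities.score | cities.amt | cities.qty
Y2 | 30 | 30 | 6
After SELECT (1 rows):
cities.amt | cities.qty
30 | 6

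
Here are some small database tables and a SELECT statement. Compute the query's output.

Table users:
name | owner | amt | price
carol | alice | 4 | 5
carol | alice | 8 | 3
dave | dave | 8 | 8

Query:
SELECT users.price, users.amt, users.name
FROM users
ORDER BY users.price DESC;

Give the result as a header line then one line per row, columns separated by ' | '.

After SELECT (3 rows):
users.price | users.amt | users.name
5 | 4 | carol
3 | 8 | carol
8 | 8 | dave
After ORDER BY (3 rows):
users.price | users.amt | users.name
8 | 8 | dave
5 | 4 | carol
3 | 8 | carol

== RESULT ==
users.price | users.amt | users.name
8 | 8 | dave
5 | 4 | carol
3 | 8 | carol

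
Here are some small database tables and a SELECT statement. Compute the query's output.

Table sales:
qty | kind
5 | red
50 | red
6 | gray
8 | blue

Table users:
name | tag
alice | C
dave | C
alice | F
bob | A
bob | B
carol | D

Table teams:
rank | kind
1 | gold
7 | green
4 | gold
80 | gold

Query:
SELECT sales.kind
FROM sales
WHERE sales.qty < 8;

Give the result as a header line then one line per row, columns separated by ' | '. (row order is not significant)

== RESULT ==
sales.kind
red
gray

Derivation:
After WHERE (2 rows):
sales.qty | sales.kind
5 | red
6 | gray
After SELECT (2 rows):
sales.kind
red
gray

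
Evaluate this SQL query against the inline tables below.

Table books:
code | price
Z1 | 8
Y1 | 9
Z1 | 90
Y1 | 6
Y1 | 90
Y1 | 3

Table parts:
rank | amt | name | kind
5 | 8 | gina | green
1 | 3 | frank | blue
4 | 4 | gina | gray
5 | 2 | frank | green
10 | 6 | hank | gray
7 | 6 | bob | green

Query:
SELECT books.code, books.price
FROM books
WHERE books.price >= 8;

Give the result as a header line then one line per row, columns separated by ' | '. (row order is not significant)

== RESULT ==
books.code | books.price
Z1 | 8
Y1 | 9
Z1 | 90
Y1 | 90

Derivation:
After WHERE (4 rows):
books.code | books.price
Z1 | 8
Y1 | 9
Z1 | 90
Y1 | 90
After SELECT (4 rows):
books.code | books.price
Z1 | 8
Y1 | 9
Z1 | 90
Y1 | 90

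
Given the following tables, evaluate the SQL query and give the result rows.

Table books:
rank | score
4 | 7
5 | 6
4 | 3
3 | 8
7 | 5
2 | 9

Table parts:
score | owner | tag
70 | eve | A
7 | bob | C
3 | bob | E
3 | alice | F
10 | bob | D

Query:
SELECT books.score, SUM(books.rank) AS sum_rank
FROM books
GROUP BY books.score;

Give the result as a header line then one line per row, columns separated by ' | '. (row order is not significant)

After GROUP BY (6 rows):
books.score | sum_rank
7 | 4
6 | 5
3 | 4
8 | 3
5 | 7
9 | 2

== RESULT ==
books.score | sum_rank
7 | 4
6 | 5
3 | 4
8 | 3
5 | 7
9 | 2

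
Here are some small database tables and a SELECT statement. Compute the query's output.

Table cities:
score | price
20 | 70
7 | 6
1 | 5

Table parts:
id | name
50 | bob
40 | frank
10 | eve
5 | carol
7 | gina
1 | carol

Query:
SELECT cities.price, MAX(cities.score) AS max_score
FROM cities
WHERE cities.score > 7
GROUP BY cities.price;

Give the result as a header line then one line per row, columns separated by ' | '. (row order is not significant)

== RESULT ==
cities.price | max_score
70 | 20

Derivation:
After WHERE (1 rows):
cities.score | cities.price
20 | 70
After GROUP BY (1 rows):
cities.price | max_score
70 | 20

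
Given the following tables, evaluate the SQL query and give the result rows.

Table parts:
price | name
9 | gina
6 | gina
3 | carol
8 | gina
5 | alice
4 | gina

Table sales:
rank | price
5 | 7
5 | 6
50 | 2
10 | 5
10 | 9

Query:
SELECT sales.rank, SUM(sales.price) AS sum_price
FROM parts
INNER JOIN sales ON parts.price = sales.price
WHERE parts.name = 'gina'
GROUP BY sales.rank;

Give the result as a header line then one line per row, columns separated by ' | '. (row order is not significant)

After JOIN sales (3 rows):
parts.price | parts.name | sales.rank | sales.price
9 | gina | 10 | 9
6 | gina | 5 | 6
5 | alice | 10 | 5
After WHERE (2 rows):
parts.price | parts.name | sales.rank | sales.price
9 | gina | 10 | 9
6 | gina | 5 | 6
After GROUP BY (2 rows):
sales.rank | sum_price
10 | 9
5 | 6

== RESULT ==
sales.rank | sum_price
10 | 9
5 | 6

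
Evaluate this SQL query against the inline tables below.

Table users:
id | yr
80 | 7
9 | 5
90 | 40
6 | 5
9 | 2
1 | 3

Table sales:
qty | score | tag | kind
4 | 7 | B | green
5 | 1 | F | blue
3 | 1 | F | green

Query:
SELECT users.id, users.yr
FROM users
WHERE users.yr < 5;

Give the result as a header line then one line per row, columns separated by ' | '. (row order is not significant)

== RESULT ==
users.id | users.yr
9 | 2
1 | 3

Derivation:
After WHERE (2 rows):
users.id | users.yr
9 | 2
1 | 3
After SELECT (2 rows):
users.id | users.yr
9 | 2
1 | 3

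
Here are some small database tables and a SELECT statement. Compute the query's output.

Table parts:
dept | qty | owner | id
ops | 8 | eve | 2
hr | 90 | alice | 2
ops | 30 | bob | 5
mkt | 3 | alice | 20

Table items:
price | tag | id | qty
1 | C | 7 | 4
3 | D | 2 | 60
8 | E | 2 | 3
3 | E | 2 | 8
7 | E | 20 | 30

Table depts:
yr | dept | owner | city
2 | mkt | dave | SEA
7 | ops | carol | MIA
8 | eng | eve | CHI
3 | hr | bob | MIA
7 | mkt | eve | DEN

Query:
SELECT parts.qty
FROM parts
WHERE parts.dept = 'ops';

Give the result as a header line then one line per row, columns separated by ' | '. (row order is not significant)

== RESULT ==
parts.qty
8
30

Derivation:
After WHERE (2 rows):
parts.dept | parts.qty | parts.owner | parts.id
ops | 8 | eve | 2
ops | 30 | bob | 5
After SELECT (2 rows):
parts.qty
8
30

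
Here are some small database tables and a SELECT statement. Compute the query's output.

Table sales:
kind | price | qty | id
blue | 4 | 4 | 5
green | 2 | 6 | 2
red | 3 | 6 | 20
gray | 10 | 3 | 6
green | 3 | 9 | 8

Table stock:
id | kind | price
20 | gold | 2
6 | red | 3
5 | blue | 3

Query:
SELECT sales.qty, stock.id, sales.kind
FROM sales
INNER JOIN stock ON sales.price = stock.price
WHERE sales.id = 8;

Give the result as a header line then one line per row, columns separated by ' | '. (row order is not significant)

== RESULT ==
sales.qty | stock.id | sales.kind
9 | 6 | green
9 | 5 | green

Derivation:
After JOIN stock (5 rows):
sales.kind | sales.price | sales.qty | sales.id | stock.id | stock.kind | stock.price
green | 2 | 6 | 2 | 20 | gold | 2
red | 3 | 6 | 20 | 6 | red | 3
red | 3 | 6 | 20 | 5 | blue | 3
green | 3 | 9 | 8 | 6 | red | 3
green | 3 | 9 | 8 | 5 | blue | 3
After WHERE (2 rows):
sales.kind | sales.price | sales.qty | sales.id | stock.id | stock.kind | stock.price
green | 3 | 9 | 8 | 6 | red | 3
green | 3 | 9 | 8 | 5 | blue | 3
After SELECT (2 rows):
sales.qty | stock.id | sales.kind
9 | 6 | green
9 | 5 | green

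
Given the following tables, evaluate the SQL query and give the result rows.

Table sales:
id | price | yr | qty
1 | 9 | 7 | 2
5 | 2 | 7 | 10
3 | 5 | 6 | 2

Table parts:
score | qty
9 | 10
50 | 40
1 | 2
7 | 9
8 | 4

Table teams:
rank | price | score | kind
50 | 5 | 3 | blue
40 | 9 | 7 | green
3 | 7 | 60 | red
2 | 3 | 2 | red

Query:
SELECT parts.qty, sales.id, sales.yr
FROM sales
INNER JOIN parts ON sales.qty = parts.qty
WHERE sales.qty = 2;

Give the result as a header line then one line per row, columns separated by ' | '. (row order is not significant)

After JOIN parts (3 rows):
sales.id | sales.price | sales.yr | sales.qty | parts.score | parts.qty
1 | 9 | 7 | 2 | 1 | 2
5 | 2 | 7 | 10 | 9 | 10
3 | 5 | 6 | 2 | 1 | 2
After WHERE (2 rows):
sales.id | sales.price | sales.yr | sales.qty | parts.score | parts.qty
1 | 9 | 7 | 2 | 1 | 2
3 | 5 | 6 | 2 | 1 | 2
After SELECT (2 rows):
parts.qty | sales.id | sales.yr
2 | 1 | 7
2 | 3 | 6

== RESULT ==
parts.qty | sales.id | sales.yr
2 | 1 | 7
2 | 3 | 6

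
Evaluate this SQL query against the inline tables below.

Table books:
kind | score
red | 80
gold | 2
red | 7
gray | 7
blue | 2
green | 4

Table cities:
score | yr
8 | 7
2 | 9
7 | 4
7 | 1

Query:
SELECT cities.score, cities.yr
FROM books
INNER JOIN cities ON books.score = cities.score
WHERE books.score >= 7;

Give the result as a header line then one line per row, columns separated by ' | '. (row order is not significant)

== RESULT ==
cities.score | cities.yr
7 | 4
7 | 1
7 | 4
7 | 1

Derivation:
After JOIN cities (6 rows):
books.kind | books.score | cities.score | cities.yr
gold | 2 | 2 | 9
red | 7 | 7 | 4
red | 7 | 7 | 1
gray | 7 | 7 | 4
gray | 7 | 7 | 1
blue | 2 | 2 | 9
After WHERE (4 rows):
books.kind | books.score | cities.score | cities.yr
red | 7 | 7 | 4
red | 7 | 7 | 1
gray | 7 | 7 | 4
gray | 7 | 7 | 1
After SELECT (4 rows):
cities.score | cities.yr
7 | 4
7 | 1
7 | 4
7 | 1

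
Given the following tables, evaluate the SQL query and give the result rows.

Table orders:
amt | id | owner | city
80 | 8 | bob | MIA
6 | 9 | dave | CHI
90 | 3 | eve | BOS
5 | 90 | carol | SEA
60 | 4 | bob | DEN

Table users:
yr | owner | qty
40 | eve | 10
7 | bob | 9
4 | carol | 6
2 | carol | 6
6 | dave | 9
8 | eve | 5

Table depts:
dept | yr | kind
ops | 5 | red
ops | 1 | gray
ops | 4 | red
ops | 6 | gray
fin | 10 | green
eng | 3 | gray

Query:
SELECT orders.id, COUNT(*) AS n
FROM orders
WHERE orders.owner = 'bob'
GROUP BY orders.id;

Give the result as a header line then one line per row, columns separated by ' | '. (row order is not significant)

After WHERE (2 rows):
orders.amt | orders.id | orders.owner | orders.city
80 | 8 | bob | MIA
60 | 4 | bob | DEN
After GROUP BY (2 rows):
orders.id | n
8 | 1
4 | 1

== RESULT ==
orders.id | n
8 | 1
4 | 1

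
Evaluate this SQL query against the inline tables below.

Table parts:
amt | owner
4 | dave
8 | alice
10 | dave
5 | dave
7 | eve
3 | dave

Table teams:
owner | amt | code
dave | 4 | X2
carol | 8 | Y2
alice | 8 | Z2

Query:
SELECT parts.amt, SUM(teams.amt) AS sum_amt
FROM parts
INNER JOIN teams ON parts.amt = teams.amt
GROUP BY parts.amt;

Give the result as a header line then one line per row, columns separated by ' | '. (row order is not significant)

After JOIN teams (3 rows):
parts.amt | parts.owner | teams.owner | teams.amt | teams.code
4 | dave | dave | 4 | X2
8 | alice | carol | 8 | Y2
8 | alice | alice | 8 | Z2
After GROUP BY (2 rows):
parts.amt | sum_amt
4 | 4
8 | 16

== RESULT ==
parts.amt | sum_amt
4 | 4
8 | 16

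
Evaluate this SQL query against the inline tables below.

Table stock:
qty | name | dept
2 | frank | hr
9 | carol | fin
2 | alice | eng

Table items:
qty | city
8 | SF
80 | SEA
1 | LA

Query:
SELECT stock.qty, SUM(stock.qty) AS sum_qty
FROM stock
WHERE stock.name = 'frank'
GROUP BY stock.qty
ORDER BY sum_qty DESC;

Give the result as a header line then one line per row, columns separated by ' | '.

== RESULT ==
stock.qty | sum_qty
2 | 2

Derivation:
After WHERE (1 rows):
stock.qty | stock.name | stock.dept
2 | frank | hr
After GROUP BY (1 rows):
stock.qty | sum_qty
2 | 2
After ORDER BY (1 rows):
stock.qty | sum_qty
2 | 2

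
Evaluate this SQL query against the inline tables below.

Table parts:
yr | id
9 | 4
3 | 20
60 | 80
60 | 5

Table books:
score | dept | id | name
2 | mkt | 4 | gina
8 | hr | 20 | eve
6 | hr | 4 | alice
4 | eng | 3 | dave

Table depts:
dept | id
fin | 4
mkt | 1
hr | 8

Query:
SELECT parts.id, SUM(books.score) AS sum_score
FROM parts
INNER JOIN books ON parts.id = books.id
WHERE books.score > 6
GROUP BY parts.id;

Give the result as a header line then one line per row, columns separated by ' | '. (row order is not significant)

== RESULT ==
parts.id | sum_score
20 | 8

Derivation:
After JOIN books (3 rows):
parts.yr | parts.id | books.score | books.dept | books.id | books.name
9 | 4 | 2 | mkt | 4 | gina
9 | 4 | 6 | hr | 4 | alice
3 | 20 | 8 | hr | 20 | eve
After WHERE (1 rows):
parts.yr | parts.id | books.score | books.dept | books.id | books.name
3 | 20 | 8 | hr | 20 | eve
After GROUP BY (1 rows):
parts.id | sum_score
20 | 8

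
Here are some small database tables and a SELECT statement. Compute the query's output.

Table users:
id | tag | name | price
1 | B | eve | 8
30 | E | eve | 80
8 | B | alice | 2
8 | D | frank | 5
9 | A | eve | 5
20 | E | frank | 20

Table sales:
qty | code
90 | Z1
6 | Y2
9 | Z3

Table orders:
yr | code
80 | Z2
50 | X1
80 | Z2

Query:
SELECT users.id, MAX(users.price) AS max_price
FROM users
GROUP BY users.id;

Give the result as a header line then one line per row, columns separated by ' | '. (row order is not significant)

After GROUP BY (5 rows):
users.id | max_price
1 | 8
30 | 80
8 | 5
9 | 5
20 | 20

== RESULT ==
users.id | max_price
1 | 8
30 | 80
8 | 5
9 | 5
20 | 20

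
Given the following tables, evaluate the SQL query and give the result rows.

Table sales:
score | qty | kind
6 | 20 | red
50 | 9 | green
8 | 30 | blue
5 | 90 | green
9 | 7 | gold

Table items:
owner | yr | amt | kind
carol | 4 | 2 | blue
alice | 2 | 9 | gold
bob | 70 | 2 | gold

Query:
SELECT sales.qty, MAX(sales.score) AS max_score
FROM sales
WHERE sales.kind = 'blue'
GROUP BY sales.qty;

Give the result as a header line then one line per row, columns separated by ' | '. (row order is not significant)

After WHERE (1 rows):
sales.score | sales.qty | sales.kind
8 | 30 | blue
After GROUP BY (1 rows):
sales.qty | max_score
30 | 8

== RESULT ==
sales.qty | max_score
30 | 8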